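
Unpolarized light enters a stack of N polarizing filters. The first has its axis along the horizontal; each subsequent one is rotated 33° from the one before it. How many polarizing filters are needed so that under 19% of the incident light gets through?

N = 4

First polarizer halves the unpolarized light: factor 1/2.
Each further stage multiplies by cos²(33°) = 0.7034.
After N polarizers: T = 0.5·0.7034^(N−1). Require T < 0.19 ⇒ N−1 > ln(0.19/0.5)/ln(0.7034) = 2.75, so N−1 ≥ 3 and N = 4.
Check: N=4 gives T = 0.174 < 0.19; N=3 gives T = 0.2474.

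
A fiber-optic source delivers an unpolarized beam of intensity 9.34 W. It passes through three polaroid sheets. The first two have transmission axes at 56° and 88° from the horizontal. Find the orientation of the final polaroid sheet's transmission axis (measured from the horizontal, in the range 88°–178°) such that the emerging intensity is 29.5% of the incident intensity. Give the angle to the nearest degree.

Unpolarized light through the first polarizer → I₁ = ½ I₀, now polarized at 56°.
I₂ = I₁ cos²(88° − 56°) = 0.5 I₀ · cos²(32°) = 0.3596 I₀.
Need I₃/I₀ = 0.295, so cos²(θ − 88°) = 0.295 / 0.3596 = 0.8204.
θ − 88° = arccos(√0.8204) = 25.1°, giving θ ≈ 88 + 25.1 = 113.1°.

θ ≈ 113°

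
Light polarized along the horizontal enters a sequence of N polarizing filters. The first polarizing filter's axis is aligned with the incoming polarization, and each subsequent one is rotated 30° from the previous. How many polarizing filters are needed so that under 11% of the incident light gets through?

N = 9

First polarizer is aligned with the polarization: full transmission.
Each further stage multiplies by cos²(30°) = 0.75.
After N polarizers: T = 0.75^(N−1). Require T < 0.11 ⇒ N−1 > ln(0.11)/ln(0.75) = 7.67, so N−1 ≥ 8 and N = 9.
Check: N=9 gives T = 0.1001 < 0.11; N=8 gives T = 0.1335.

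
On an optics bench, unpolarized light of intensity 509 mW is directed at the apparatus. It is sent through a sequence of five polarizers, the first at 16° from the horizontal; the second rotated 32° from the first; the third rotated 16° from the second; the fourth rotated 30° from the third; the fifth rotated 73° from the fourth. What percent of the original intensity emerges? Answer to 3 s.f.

≈ 2.13%

Unpolarized light through the first polarizer → I₁ = 509 mW/2 = 254.5 mW, polarized at 16°.
I₂ = I₁ · cos²(32°) = 254.5 · 0.7192 = 183 mW.
I₃ = I₂ · cos²(16°) = 183 · 0.924 = 169.1 mW.
I₄ = I₃ · cos²(30°) = 169.1 · 0.75 = 126.8 mW.
I₅ = I₄ · cos²(73°) = 126.8 · 0.08548 = 10.84 mW.
That is 2.13% of the incident intensity.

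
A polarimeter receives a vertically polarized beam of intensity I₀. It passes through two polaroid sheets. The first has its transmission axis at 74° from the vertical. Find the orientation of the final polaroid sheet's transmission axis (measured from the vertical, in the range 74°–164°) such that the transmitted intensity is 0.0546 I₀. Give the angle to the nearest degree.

I₁ = I₀ cos²(74° − 0°) = I₀ cos²(74°) = 0.07598 I₀.
Need I₂/I₀ = 0.0546, so cos²(θ − 74°) = 0.0546 / 0.07598 = 0.7186.
θ − 74° = arccos(√0.7186) = 32.0°, giving θ ≈ 74 + 32.0 = 106.0°.

θ ≈ 106°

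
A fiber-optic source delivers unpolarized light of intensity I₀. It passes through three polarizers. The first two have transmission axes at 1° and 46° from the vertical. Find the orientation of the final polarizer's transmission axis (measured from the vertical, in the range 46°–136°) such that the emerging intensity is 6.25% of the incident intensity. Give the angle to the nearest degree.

θ ≈ 106°

Unpolarized light through the first polarizer → I₁ = ½ I₀, now polarized at 1°.
I₂ = I₁ cos²(46° − 1°) = 0.5 I₀ · cos²(45°) = 0.25 I₀.
Need I₃/I₀ = 0.0625, so cos²(θ − 46°) = 0.0625 / 0.25 = 0.25.
θ − 46° = arccos(√0.25) = 60.0°, giving θ ≈ 46 + 60.0 = 106.0°.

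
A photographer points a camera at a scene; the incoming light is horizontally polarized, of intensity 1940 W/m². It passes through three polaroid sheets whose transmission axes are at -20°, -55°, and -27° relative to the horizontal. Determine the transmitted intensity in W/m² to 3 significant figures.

I ≈ 896 W/m²

I₁ = 1940 W/m² · cos²(20°) = 1713 W/m².
I₂ = I₁ · cos²(35°) = 1713 · 0.671 = 1149 W/m².
I₃ = I₂ · cos²(28°) = 1149 · 0.7796 = 896.1 W/m².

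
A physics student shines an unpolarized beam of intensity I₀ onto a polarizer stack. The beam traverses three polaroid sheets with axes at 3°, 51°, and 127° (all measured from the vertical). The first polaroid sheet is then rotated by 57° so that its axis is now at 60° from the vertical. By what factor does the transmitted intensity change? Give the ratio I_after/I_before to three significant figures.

Before rotation:
Unpolarized light through the first polarizer → I₁ = ½ I₀, now polarized at 3°.
I₂ = I₁ cos²(51° − 3°) = 0.5 I₀ · cos²(48°) = 0.2239 I₀.
I₃ = I₂ cos²(127° − 51°) = 0.2239 I₀ · cos²(76°) = 0.0131 I₀.
After rotation:
Unpolarized light through the first polarizer → I₁ = ½ I₀, now polarized at 60°.
I₂ = I₁ cos²(51° − 60°) = 0.5 I₀ · cos²(9°) = 0.4878 I₀.
I₃ = I₂ cos²(127° − 51°) = 0.4878 I₀ · cos²(76°) = 0.02855 I₀.
Ratio = 0.02855 / 0.0131 = 2.179.

I_new/I_old ≈ 2.18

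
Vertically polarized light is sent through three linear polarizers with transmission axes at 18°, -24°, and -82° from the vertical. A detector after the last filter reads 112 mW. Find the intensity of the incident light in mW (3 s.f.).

I₀ ≈ 798 mW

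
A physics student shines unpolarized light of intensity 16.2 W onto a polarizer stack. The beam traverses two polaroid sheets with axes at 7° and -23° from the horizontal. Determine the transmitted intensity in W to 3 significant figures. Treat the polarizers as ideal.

Unpolarized light through the first polarizer → I₁ = 16.2 W/2 = 8.1 W, polarized at 7°.
I₂ = I₁ · cos²(30°) = 8.1 · 0.75 = 6.075 W.

I ≈ 6.08 W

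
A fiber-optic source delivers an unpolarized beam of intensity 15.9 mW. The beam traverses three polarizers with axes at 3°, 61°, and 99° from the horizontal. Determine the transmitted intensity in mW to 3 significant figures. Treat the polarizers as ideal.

I ≈ 1.39 mW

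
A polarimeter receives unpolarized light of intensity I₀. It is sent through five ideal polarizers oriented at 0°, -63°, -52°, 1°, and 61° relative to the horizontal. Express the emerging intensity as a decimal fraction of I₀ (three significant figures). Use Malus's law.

≈ 0.00899 I₀

Unpolarized light through the first polarizer → I₁ = ½ I₀, now polarized at 0°.
I₂ = I₁ cos²(-63° − 0°) = 0.5 I₀ · cos²(63°) = 0.1031 I₀.
I₃ = I₂ cos²(-52° + 63°) = 0.1031 I₀ · cos²(11°) = 0.0993 I₀.
I₄ = I₃ cos²(1° + 52°) = 0.0993 I₀ · cos²(53°) = 0.03597 I₀.
I₅ = I₄ cos²(61° − 1°) = 0.03597 I₀ · cos²(60°) = 0.008991 I₀.
Transmitted fraction = 0.008991.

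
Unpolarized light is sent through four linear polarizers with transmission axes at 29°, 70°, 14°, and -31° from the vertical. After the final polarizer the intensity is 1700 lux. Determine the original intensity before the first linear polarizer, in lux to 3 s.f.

Unpolarized light through the first polarizer → I₁ = ½ I₀, now polarized at 29°.
I₂ = I₁ cos²(70° − 29°) = 0.5 I₀ · cos²(41°) = 0.2848 I₀.
I₃ = I₂ cos²(14° − 70°) = 0.2848 I₀ · cos²(56°) = 0.08905 I₀.
I₄ = I₃ cos²(-31° − 14°) = 0.08905 I₀ · cos²(45°) = 0.04453 I₀.
So 1700 lux = 0.04453 I₀, giving I₀ = 1700/0.04453 = 3.818e+04 lux.

I₀ ≈ 3.82e4 lux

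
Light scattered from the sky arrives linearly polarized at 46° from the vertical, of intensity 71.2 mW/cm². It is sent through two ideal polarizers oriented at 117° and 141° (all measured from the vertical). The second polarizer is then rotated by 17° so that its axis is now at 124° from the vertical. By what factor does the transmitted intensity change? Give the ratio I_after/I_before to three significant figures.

I_new/I_old ≈ 1.18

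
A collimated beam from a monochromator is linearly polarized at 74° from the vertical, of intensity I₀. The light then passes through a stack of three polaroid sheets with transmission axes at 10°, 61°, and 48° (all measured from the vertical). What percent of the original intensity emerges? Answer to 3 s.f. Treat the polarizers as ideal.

≈ 7.23%

I₁ = I₀ cos²(10° − 74°) = I₀ cos²(64°) = 0.1922 I₀.
I₂ = I₁ cos²(61° − 10°) = 0.1922 I₀ · cos²(51°) = 0.07611 I₀.
I₃ = I₂ cos²(48° − 61°) = 0.07611 I₀ · cos²(13°) = 0.07226 I₀.
That is 7.226% of the incident intensity.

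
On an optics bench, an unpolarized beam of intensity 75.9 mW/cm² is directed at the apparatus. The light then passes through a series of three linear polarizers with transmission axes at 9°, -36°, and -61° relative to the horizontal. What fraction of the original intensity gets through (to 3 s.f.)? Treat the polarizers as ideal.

Unpolarized light through the first polarizer → I₁ = 75.9 mW/cm²/2 = 37.95 mW/cm², polarized at 9°.
I₂ = I₁ · cos²(45°) = 37.95 · 0.5 = 18.98 mW/cm².
I₃ = I₂ · cos²(25°) = 18.98 · 0.8214 = 15.59 mW/cm².
Transmitted fraction = 0.2053.

I/I₀ ≈ 0.205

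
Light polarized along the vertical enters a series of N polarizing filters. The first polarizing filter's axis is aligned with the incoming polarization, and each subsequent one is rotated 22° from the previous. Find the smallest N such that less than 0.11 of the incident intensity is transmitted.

N = 16

First polarizer is aligned with the polarization: full transmission.
Each further stage multiplies by cos²(22°) = 0.8597.
After N polarizers: T = 0.8597^(N−1). Require T < 0.11 ⇒ N−1 > ln(0.11)/ln(0.8597) = 14.60, so N−1 ≥ 15 and N = 16.
Check: N=16 gives T = 0.1035 < 0.11; N=15 gives T = 0.1204.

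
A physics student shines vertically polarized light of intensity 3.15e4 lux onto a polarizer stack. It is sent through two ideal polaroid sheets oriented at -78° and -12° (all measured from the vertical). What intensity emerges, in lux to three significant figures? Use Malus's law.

I ≈ 225 lux

By Malus's law, I₁ = 3.15e4 lux · cos²(78°) = 1362 lux.
I₂ = I₁ · cos²(66°) = 1362 · 0.1654 = 225.3 lux.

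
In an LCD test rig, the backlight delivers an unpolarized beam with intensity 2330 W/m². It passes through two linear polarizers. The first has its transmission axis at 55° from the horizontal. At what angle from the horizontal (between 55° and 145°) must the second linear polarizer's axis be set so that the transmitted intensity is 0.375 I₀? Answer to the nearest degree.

Unpolarized light through the first polarizer → I₁ = ½ I₀, now polarized at 55°.
Need I₂/I₀ = 0.375, so cos²(θ − 55°) = 0.375 / 0.5 = 0.75.
θ − 55° = arccos(√0.75) = 30.0°, giving θ ≈ 55 + 30.0 = 85.0°.

θ ≈ 85°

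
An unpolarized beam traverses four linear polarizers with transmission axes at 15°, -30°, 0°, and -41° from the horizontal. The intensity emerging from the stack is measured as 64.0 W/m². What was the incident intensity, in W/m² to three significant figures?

I₀ ≈ 599 W/m²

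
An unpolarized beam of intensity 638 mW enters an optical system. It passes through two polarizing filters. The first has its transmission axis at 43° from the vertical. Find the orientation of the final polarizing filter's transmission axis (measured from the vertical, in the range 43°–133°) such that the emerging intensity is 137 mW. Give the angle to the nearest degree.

θ ≈ 92°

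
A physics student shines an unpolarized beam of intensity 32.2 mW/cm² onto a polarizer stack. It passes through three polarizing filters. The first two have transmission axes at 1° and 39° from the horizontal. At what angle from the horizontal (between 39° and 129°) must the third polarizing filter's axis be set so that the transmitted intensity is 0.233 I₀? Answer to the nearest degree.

Unpolarized light through the first polarizer → I₁ = ½ I₀, now polarized at 1°.
I₂ = I₁ cos²(39° − 1°) = 0.5 I₀ · cos²(38°) = 0.3105 I₀.
Need I₃/I₀ = 0.233, so cos²(θ − 39°) = 0.233 / 0.3105 = 0.7504.
θ − 39° = arccos(√0.7504) = 30.0°, giving θ ≈ 39 + 30.0 = 69.0°.

θ ≈ 69°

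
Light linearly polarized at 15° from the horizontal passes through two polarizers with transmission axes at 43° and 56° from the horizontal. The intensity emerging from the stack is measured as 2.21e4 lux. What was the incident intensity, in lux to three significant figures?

I₀ ≈ 2.99e4 lux

I₁ = I₀ cos²(43° − 15°) = I₀ cos²(28°) = 0.7796 I₀.
I₂ = I₁ cos²(56° − 43°) = 0.7796 I₀ · cos²(13°) = 0.7401 I₀.
So 2.21e4 lux = 0.7401 I₀, giving I₀ = 2.21e4/0.7401 = 2.986e+04 lux.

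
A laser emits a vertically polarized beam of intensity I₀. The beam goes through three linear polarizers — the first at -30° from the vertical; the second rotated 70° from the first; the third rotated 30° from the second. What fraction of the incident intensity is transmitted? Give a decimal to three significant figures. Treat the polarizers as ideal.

By Malus's law, I₁ = I₀ cos²(-30° − 0°) = I₀ cos²(30°) = 0.75 I₀.
I₂ = I₁ cos²(70°) = 0.75 · 0.117 I₀ = 0.08773 I₀.
I₃ = I₂ cos²(30°) = 0.08773 · 0.75 I₀ = 0.0658 I₀.
Transmitted fraction = 0.0658.

≈ 0.0658 I₀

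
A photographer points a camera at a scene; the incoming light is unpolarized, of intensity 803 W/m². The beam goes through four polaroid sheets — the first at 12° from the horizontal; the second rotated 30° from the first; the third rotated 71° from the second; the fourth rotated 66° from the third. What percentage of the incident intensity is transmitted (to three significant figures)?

≈ 0.658%

Unpolarized light through the first polarizer → I₁ = 803 W/m²/2 = 401.5 W/m², polarized at 12°.
I₂ = I₁ · cos²(30°) = 401.5 · 0.75 = 301.1 W/m².
I₃ = I₂ · cos²(71°) = 301.1 · 0.106 = 31.92 W/m².
I₄ = I₃ · cos²(66°) = 31.92 · 0.1654 = 5.28 W/m².
That is 0.6576% of the incident intensity.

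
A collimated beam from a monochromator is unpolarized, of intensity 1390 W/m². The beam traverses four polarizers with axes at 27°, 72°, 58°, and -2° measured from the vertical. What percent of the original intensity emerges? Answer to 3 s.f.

Unpolarized light through the first polarizer → I₁ = 1390 W/m²/2 = 695 W/m², polarized at 27°.
I₂ = I₁ · cos²(45°) = 695 · 0.5 = 347.5 W/m².
I₃ = I₂ · cos²(14°) = 347.5 · 0.9415 = 327.2 W/m².
I₄ = I₃ · cos²(60°) = 327.2 · 0.25 = 81.79 W/m².
That is 5.884% of the incident intensity.

≈ 5.88%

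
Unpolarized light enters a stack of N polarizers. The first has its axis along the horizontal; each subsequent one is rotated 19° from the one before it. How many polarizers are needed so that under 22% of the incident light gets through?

First polarizer halves the unpolarized light: factor 1/2.
Each further stage multiplies by cos²(19°) = 0.894.
After N polarizers: T = 0.5·0.894^(N−1). Require T < 0.22 ⇒ N−1 > ln(0.22/0.5)/ln(0.894) = 7.33, so N−1 ≥ 8 and N = 9.
Check: N=9 gives T = 0.204 < 0.22; N=8 gives T = 0.2282.

N = 9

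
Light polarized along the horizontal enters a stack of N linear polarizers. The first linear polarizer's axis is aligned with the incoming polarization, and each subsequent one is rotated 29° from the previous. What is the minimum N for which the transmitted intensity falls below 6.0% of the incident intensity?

N = 12

First polarizer is aligned with the polarization: full transmission.
Each further stage multiplies by cos²(29°) = 0.765.
After N polarizers: T = 0.765^(N−1). Require T < 0.060 ⇒ N−1 > ln(0.060)/ln(0.765) = 10.50, so N−1 ≥ 11 and N = 12.
Check: N=12 gives T = 0.05248 < 0.060; N=11 gives T = 0.06861.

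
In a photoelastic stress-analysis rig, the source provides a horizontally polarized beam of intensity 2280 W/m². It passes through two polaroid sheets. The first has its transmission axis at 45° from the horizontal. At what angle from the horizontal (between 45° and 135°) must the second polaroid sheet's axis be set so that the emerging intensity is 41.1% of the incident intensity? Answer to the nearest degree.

θ ≈ 70°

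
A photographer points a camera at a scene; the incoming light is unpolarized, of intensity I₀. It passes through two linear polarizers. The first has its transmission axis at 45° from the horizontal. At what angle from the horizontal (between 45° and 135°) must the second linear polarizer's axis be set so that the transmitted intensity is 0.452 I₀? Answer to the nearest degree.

θ ≈ 63°

Unpolarized light through the first polarizer → I₁ = ½ I₀, now polarized at 45°.
Need I₂/I₀ = 0.452, so cos²(θ − 45°) = 0.452 / 0.5 = 0.904.
θ − 45° = arccos(√0.904) = 18.0°, giving θ ≈ 45 + 18.0 = 63.0°.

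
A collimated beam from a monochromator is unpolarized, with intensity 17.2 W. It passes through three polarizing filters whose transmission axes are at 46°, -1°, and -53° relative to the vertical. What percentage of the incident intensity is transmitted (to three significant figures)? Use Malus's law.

≈ 8.81%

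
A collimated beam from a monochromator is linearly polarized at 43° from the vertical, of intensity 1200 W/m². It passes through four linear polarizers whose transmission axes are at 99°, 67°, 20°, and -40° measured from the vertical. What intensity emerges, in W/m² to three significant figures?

I ≈ 31.4 W/m²

By Malus's law, I₁ = 1200 W/m² · cos²(56°) = 375.2 W/m².
I₂ = I₁ · cos²(32°) = 375.2 · 0.7192 = 269.9 W/m².
I₃ = I₂ · cos²(47°) = 269.9 · 0.4651 = 125.5 W/m².
I₄ = I₃ · cos²(60°) = 125.5 · 0.25 = 31.38 W/m².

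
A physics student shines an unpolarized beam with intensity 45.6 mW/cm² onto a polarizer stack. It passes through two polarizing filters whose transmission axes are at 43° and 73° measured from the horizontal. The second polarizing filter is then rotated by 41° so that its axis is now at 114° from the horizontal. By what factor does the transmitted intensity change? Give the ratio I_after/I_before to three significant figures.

Before rotation:
Unpolarized light through the first polarizer → I₁ = ½ I₀, now polarized at 43°.
I₂ = I₁ cos²(73° − 43°) = 0.5 I₀ · cos²(30°) = 0.375 I₀.
After rotation:
Unpolarized light through the first polarizer → I₁ = ½ I₀, now polarized at 43°.
I₂ = I₁ cos²(114° − 43°) = 0.5 I₀ · cos²(71°) = 0.053 I₀.
Ratio = 0.053 / 0.375 = 0.1413.

I_new/I_old ≈ 0.141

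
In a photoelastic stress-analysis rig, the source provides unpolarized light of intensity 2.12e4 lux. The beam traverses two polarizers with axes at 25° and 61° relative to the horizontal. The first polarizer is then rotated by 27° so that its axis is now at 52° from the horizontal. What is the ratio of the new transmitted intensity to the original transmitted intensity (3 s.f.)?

I_new/I_old ≈ 1.49

Before rotation:
Unpolarized light through the first polarizer → I₁ = ½ I₀, now polarized at 25°.
I₂ = I₁ cos²(61° − 25°) = 0.5 I₀ · cos²(36°) = 0.3273 I₀.
After rotation:
Unpolarized light through the first polarizer → I₁ = ½ I₀, now polarized at 52°.
I₂ = I₁ cos²(61° − 52°) = 0.5 I₀ · cos²(9°) = 0.4878 I₀.
Ratio = 0.4878 / 0.3273 = 1.49.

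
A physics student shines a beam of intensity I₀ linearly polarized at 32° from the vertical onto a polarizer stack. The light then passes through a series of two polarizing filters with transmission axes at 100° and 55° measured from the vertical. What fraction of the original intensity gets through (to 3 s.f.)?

I₁ = I₀ cos²(100° − 32°) = I₀ cos²(68°) = 0.1403 I₀.
I₂ = I₁ cos²(55° − 100°) = 0.1403 I₀ · cos²(45°) = 0.07017 I₀.
Transmitted fraction = 0.07017.

≈ 0.0702 I₀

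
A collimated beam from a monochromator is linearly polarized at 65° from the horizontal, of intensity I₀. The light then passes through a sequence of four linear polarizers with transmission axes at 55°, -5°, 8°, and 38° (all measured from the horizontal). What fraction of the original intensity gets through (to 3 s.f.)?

I₁ = I₀ cos²(55° − 65°) = I₀ cos²(10°) = 0.9698 I₀.
I₂ = I₁ cos²(-5° − 55°) = 0.9698 I₀ · cos²(60°) = 0.2425 I₀.
I₃ = I₂ cos²(8° + 5°) = 0.2425 I₀ · cos²(13°) = 0.2302 I₀.
I₄ = I₃ cos²(38° − 8°) = 0.2302 I₀ · cos²(30°) = 0.1726 I₀.
Transmitted fraction = 0.1726.

≈ 0.173 I₀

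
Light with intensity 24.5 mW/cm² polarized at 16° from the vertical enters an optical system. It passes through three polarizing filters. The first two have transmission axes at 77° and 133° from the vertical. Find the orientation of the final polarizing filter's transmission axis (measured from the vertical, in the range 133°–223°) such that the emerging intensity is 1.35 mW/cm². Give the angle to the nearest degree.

θ ≈ 163°

By Malus's law, I₁ = I₀ cos²(77° − 16°) = I₀ cos²(61°) = 0.235 I₀.
I₂ = I₁ cos²(133° − 77°) = 0.235 I₀ · cos²(56°) = 0.0735 I₀.
Target fraction: 1.35 / 24.5 mW/cm² = 0.0551 of I₀.
Need I₃/I₀ = 0.0551, so cos²(θ − 133°) = 0.0551 / 0.0735 = 0.7497.
θ − 133° = arccos(√0.7497) = 30.0°, giving θ ≈ 133 + 30.0 = 163.0°.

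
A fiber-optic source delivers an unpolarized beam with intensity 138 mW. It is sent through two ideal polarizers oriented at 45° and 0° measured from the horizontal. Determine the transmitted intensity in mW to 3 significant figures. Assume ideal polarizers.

I ≈ 34.5 mW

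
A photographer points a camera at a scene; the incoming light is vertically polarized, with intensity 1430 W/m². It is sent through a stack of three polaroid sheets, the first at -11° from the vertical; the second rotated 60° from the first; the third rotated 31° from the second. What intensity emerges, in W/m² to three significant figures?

I ≈ 253 W/m²

I₁ = 1430 W/m² · cos²(11°) = 1378 W/m².
I₂ = I₁ · cos²(60°) = 1378 · 0.25 = 344.5 W/m².
I₃ = I₂ · cos²(31°) = 344.5 · 0.7347 = 253.1 W/m².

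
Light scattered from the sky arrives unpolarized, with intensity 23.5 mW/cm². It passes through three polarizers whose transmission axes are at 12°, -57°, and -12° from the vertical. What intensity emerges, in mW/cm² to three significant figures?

Unpolarized light through the first polarizer → I₁ = 23.5 mW/cm²/2 = 11.75 mW/cm², polarized at 12°.
I₂ = I₁ · cos²(69°) = 11.75 · 0.1284 = 1.509 mW/cm².
I₃ = I₂ · cos²(45°) = 1.509 · 0.5 = 0.7545 mW/cm².

I ≈ 0.755 mW/cm²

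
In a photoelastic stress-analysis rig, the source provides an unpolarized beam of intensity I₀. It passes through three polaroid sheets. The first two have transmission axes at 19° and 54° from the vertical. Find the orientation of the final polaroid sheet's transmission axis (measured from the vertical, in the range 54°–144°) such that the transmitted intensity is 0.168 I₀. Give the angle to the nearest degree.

Unpolarized light through the first polarizer → I₁ = ½ I₀, now polarized at 19°.
I₂ = I₁ cos²(54° − 19°) = 0.5 I₀ · cos²(35°) = 0.3355 I₀.
Need I₃/I₀ = 0.168, so cos²(θ − 54°) = 0.168 / 0.3355 = 0.5007.
θ − 54° = arccos(√0.5007) = 45.0°, giving θ ≈ 54 + 45.0 = 99.0°.

θ ≈ 99°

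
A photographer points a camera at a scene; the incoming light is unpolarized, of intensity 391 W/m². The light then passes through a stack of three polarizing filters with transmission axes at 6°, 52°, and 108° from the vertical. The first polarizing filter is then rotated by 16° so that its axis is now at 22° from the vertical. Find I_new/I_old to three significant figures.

I_new/I_old ≈ 1.55

Before rotation:
Unpolarized light through the first polarizer → I₁ = ½ I₀, now polarized at 6°.
I₂ = I₁ cos²(52° − 6°) = 0.5 I₀ · cos²(46°) = 0.2413 I₀.
I₃ = I₂ cos²(108° − 52°) = 0.2413 I₀ · cos²(56°) = 0.07545 I₀.
After rotation:
Unpolarized light through the first polarizer → I₁ = ½ I₀, now polarized at 22°.
I₂ = I₁ cos²(52° − 22°) = 0.5 I₀ · cos²(30°) = 0.375 I₀.
I₃ = I₂ cos²(108° − 52°) = 0.375 I₀ · cos²(56°) = 0.1173 I₀.
Ratio = 0.1173 / 0.07545 = 1.554.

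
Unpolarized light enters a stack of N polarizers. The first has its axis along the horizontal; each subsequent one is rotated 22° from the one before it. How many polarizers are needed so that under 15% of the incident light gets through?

N = 9

First polarizer halves the unpolarized light: factor 1/2.
Each further stage multiplies by cos²(22°) = 0.8597.
After N polarizers: T = 0.5·0.8597^(N−1). Require T < 0.15 ⇒ N−1 > ln(0.15/0.5)/ln(0.8597) = 7.96, so N−1 ≥ 8 and N = 9.
Check: N=9 gives T = 0.1492 < 0.15; N=8 gives T = 0.1735.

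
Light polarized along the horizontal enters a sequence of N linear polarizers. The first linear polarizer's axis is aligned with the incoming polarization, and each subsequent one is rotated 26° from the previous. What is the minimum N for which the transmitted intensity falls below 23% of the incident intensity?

N = 8

First polarizer is aligned with the polarization: full transmission.
Each further stage multiplies by cos²(26°) = 0.8078.
After N polarizers: T = 0.8078^(N−1). Require T < 0.23 ⇒ N−1 > ln(0.23)/ln(0.8078) = 6.89, so N−1 ≥ 7 and N = 8.
Check: N=8 gives T = 0.2245 < 0.23; N=7 gives T = 0.2779.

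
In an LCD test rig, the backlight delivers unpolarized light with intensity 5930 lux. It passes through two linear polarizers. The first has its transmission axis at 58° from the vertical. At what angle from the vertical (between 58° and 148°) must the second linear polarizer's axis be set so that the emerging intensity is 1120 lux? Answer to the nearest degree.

θ ≈ 110°

Unpolarized light through the first polarizer → I₁ = ½ I₀, now polarized at 58°.
Target fraction: 1120 / 5930 lux = 0.1889 of I₀.
Need I₂/I₀ = 0.1889, so cos²(θ − 58°) = 0.1889 / 0.5 = 0.3777.
θ − 58° = arccos(√0.3777) = 52.1°, giving θ ≈ 58 + 52.1 = 110.1°.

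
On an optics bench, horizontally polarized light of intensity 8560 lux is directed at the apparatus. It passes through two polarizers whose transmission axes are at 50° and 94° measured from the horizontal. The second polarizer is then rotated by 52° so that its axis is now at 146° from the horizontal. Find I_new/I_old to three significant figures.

Before rotation:
I₁ = I₀ cos²(50° − 0°) = I₀ cos²(50°) = 0.4132 I₀.
I₂ = I₁ cos²(94° − 50°) = 0.4132 I₀ · cos²(44°) = 0.2138 I₀.
After rotation:
I₁ = I₀ cos²(50° − 0°) = I₀ cos²(50°) = 0.4132 I₀.
Angle between axes 1 and 2: 84°. I₂ = 0.4132 I₀ · cos²(84°) = 0.004514 I₀.
Ratio = 0.004514 / 0.2138 = 0.02112.

I_new/I_old ≈ 0.0211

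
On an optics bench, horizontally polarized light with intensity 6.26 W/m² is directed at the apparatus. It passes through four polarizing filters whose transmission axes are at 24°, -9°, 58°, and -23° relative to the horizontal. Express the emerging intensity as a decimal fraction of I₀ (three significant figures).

I/I₀ ≈ 0.00219

By Malus's law, I₁ = 6.26 W/m² · cos²(24°) = 5.224 W/m².
I₂ = I₁ · cos²(33°) = 5.224 · 0.7034 = 3.675 W/m².
I₃ = I₂ · cos²(67°) = 3.675 · 0.1527 = 0.561 W/m².
I₄ = I₃ · cos²(81°) = 0.561 · 0.02447 = 0.01373 W/m².
Transmitted fraction = 0.002193.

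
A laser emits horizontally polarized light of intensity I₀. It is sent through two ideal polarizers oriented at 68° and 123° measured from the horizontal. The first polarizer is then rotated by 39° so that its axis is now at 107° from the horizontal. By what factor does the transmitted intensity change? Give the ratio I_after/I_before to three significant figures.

I_new/I_old ≈ 1.71

Before rotation:
I₁ = I₀ cos²(68° − 0°) = I₀ cos²(68°) = 0.1403 I₀.
I₂ = I₁ cos²(123° − 68°) = 0.1403 I₀ · cos²(55°) = 0.04617 I₀.
After rotation:
I₁ = I₀ cos²(107° − 0°) = I₀ cos²(73°) = 0.08548 I₀.
I₂ = I₁ cos²(123° − 107°) = 0.08548 I₀ · cos²(16°) = 0.07899 I₀.
Ratio = 0.07899 / 0.04617 = 1.711.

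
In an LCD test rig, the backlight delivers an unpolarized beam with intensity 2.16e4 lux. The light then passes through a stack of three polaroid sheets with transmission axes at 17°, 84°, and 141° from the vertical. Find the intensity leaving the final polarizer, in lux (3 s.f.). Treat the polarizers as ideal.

I ≈ 489 lux

Unpolarized light through the first polarizer → I₁ = 2.16e4 lux/2 = 1.08e+04 lux, polarized at 17°.
I₂ = I₁ · cos²(67°) = 1.08e+04 · 0.1527 = 1649 lux.
I₃ = I₂ · cos²(57°) = 1649 · 0.2966 = 489.1 lux.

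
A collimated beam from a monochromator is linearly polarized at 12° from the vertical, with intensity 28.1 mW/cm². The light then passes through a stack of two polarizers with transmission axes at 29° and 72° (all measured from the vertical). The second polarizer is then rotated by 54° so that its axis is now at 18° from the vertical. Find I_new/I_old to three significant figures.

I_new/I_old ≈ 1.80

Before rotation:
I₁ = I₀ cos²(29° − 12°) = I₀ cos²(17°) = 0.9145 I₀.
I₂ = I₁ cos²(72° − 29°) = 0.9145 I₀ · cos²(43°) = 0.4892 I₀.
After rotation:
I₁ = I₀ cos²(29° − 12°) = I₀ cos²(17°) = 0.9145 I₀.
I₂ = I₁ cos²(18° − 29°) = 0.9145 I₀ · cos²(11°) = 0.8812 I₀.
Ratio = 0.8812 / 0.4892 = 1.802.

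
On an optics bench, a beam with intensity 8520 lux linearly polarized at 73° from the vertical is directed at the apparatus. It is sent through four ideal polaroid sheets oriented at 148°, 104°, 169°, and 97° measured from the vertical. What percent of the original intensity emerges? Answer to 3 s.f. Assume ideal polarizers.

≈ 0.0591%

I₁ = 8520 lux · cos²(75°) = 570.7 lux.
I₂ = I₁ · cos²(44°) = 570.7 · 0.5174 = 295.3 lux.
I₃ = I₂ · cos²(65°) = 295.3 · 0.1786 = 52.75 lux.
I₄ = I₃ · cos²(72°) = 52.75 · 0.09549 = 5.037 lux.
That is 0.05912% of the incident intensity.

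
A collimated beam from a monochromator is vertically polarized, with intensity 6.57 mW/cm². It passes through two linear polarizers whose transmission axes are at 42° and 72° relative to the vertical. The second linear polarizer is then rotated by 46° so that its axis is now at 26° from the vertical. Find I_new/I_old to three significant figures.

I_new/I_old ≈ 1.23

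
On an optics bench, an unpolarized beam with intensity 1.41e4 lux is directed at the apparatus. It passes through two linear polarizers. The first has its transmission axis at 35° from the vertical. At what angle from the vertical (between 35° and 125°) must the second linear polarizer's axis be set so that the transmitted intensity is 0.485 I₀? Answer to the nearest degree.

Unpolarized light through the first polarizer → I₁ = ½ I₀, now polarized at 35°.
Need I₂/I₀ = 0.485, so cos²(θ − 35°) = 0.485 / 0.5 = 0.97.
θ − 35° = arccos(√0.97) = 10.0°, giving θ ≈ 35 + 10.0 = 45.0°.

θ ≈ 45°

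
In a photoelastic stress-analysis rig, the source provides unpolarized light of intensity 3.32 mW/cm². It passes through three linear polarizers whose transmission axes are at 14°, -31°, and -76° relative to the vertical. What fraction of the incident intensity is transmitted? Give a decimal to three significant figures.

Unpolarized light through the first polarizer → I₁ = 3.32 mW/cm²/2 = 1.66 mW/cm², polarized at 14°.
I₂ = I₁ · cos²(45°) = 1.66 · 0.5 = 0.83 mW/cm².
I₃ = I₂ · cos²(45°) = 0.83 · 0.5 = 0.415 mW/cm².
Transmitted fraction = 0.125.

I/I₀ ≈ 0.125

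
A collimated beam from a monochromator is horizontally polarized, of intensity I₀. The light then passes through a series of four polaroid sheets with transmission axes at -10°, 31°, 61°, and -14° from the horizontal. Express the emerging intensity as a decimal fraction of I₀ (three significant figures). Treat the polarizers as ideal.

≈ 0.0278 I₀

By Malus's law, I₁ = I₀ cos²(-10° − 0°) = I₀ cos²(10°) = 0.9698 I₀.
I₂ = I₁ cos²(31° + 10°) = 0.9698 I₀ · cos²(41°) = 0.5524 I₀.
I₃ = I₂ cos²(61° − 31°) = 0.5524 I₀ · cos²(30°) = 0.4143 I₀.
I₄ = I₃ cos²(-14° − 61°) = 0.4143 I₀ · cos²(75°) = 0.02775 I₀.
Transmitted fraction = 0.02775.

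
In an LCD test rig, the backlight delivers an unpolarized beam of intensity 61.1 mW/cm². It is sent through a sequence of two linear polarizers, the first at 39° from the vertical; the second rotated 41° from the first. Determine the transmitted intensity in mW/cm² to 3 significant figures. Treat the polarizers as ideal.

Unpolarized light through the first polarizer → I₁ = 61.1 mW/cm²/2 = 30.55 mW/cm², polarized at 39°.
I₂ = I₁ · cos²(41°) = 30.55 · 0.5696 = 17.4 mW/cm².

I ≈ 17.4 mW/cm²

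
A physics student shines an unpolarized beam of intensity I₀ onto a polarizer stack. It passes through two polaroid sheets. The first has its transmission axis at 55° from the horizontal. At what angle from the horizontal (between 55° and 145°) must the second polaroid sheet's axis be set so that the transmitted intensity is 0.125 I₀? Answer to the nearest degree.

Unpolarized light through the first polarizer → I₁ = ½ I₀, now polarized at 55°.
Need I₂/I₀ = 0.125, so cos²(θ − 55°) = 0.125 / 0.5 = 0.25.
θ − 55° = arccos(√0.25) = 60.0°, giving θ ≈ 55 + 60.0 = 115.0°.

θ ≈ 115°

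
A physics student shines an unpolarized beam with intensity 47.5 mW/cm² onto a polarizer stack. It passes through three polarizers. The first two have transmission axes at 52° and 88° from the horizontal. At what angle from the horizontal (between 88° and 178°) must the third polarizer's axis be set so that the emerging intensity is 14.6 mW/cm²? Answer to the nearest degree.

Unpolarized light through the first polarizer → I₁ = ½ I₀, now polarized at 52°.
I₂ = I₁ cos²(88° − 52°) = 0.5 I₀ · cos²(36°) = 0.3273 I₀.
Target fraction: 14.6 / 47.5 mW/cm² = 0.3074 of I₀.
Need I₃/I₀ = 0.3074, so cos²(θ − 88°) = 0.3074 / 0.3273 = 0.9392.
θ − 88° = arccos(√0.9392) = 14.3°, giving θ ≈ 88 + 14.3 = 102.3°.

θ ≈ 102°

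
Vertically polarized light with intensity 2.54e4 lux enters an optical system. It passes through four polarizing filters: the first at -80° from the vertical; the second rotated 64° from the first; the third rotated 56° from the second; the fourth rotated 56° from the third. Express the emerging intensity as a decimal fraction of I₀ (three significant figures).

I/I₀ ≈ 0.000567

I₁ = 2.54e4 lux · cos²(80°) = 765.9 lux.
I₂ = I₁ · cos²(64°) = 765.9 · 0.1922 = 147.2 lux.
I₃ = I₂ · cos²(56°) = 147.2 · 0.3127 = 46.02 lux.
I₄ = I₃ · cos²(56°) = 46.02 · 0.3127 = 14.39 lux.
Transmitted fraction = 0.0005666.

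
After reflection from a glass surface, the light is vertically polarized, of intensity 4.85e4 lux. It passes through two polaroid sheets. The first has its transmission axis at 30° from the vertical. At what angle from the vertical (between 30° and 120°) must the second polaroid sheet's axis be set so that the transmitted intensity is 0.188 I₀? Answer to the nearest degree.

θ ≈ 90°

By Malus's law, I₁ = I₀ cos²(30° − 0°) = I₀ cos²(30°) = 0.75 I₀.
Need I₂/I₀ = 0.188, so cos²(θ − 30°) = 0.188 / 0.75 = 0.2507.
θ − 30° = arccos(√0.2507) = 60.0°, giving θ ≈ 30 + 60.0 = 90.0°.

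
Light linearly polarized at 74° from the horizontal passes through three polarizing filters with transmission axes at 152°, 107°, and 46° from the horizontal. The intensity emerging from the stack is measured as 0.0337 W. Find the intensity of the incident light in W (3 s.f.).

I₀ ≈ 6.63 W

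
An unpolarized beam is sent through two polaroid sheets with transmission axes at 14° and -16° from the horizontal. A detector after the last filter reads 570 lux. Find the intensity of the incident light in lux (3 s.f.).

Unpolarized light through the first polarizer → I₁ = ½ I₀, now polarized at 14°.
I₂ = I₁ cos²(-16° − 14°) = 0.5 I₀ · cos²(30°) = 0.375 I₀.
So 570 lux = 0.375 I₀, giving I₀ = 570/0.375 = 1520 lux.

I₀ ≈ 1520 lux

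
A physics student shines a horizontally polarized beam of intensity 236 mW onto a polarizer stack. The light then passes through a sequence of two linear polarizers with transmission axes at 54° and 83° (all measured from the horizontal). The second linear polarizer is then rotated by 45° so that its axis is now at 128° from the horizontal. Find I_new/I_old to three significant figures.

Before rotation:
By Malus's law, I₁ = I₀ cos²(54° − 0°) = I₀ cos²(54°) = 0.3455 I₀.
I₂ = I₁ cos²(83° − 54°) = 0.3455 I₀ · cos²(29°) = 0.2643 I₀.
After rotation:
I₁ = I₀ cos²(54° − 0°) = I₀ cos²(54°) = 0.3455 I₀.
I₂ = I₁ cos²(128° − 54°) = 0.3455 I₀ · cos²(74°) = 0.02625 I₀.
Ratio = 0.02625 / 0.2643 = 0.09932.

I_new/I_old ≈ 0.0993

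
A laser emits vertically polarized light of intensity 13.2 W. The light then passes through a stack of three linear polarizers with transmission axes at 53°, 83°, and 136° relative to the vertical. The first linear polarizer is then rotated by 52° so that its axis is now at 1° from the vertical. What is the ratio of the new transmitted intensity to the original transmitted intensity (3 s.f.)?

Before rotation:
By Malus's law, I₁ = I₀ cos²(53° − 0°) = I₀ cos²(53°) = 0.3622 I₀.
I₂ = I₁ cos²(83° − 53°) = 0.3622 I₀ · cos²(30°) = 0.2716 I₀.
I₃ = I₂ cos²(136° − 83°) = 0.2716 I₀ · cos²(53°) = 0.09838 I₀.
After rotation:
I₁ = I₀ cos²(1° − 0°) = I₀ cos²(1°) = 0.9997 I₀.
I₂ = I₁ cos²(83° − 1°) = 0.9997 I₀ · cos²(82°) = 0.01936 I₀.
I₃ = I₂ cos²(136° − 83°) = 0.01936 I₀ · cos²(53°) = 0.007013 I₀.
Ratio = 0.007013 / 0.09838 = 0.07128.

I_new/I_old ≈ 0.0713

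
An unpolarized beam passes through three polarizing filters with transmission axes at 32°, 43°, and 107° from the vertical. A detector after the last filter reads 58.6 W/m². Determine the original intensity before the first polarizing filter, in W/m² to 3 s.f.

I₀ ≈ 633 W/m²

Unpolarized light through the first polarizer → I₁ = ½ I₀, now polarized at 32°.
I₂ = I₁ cos²(43° − 32°) = 0.5 I₀ · cos²(11°) = 0.4818 I₀.
I₃ = I₂ cos²(107° − 43°) = 0.4818 I₀ · cos²(64°) = 0.09259 I₀.
So 58.6 W/m² = 0.09259 I₀, giving I₀ = 58.6/0.09259 = 632.9 W/m².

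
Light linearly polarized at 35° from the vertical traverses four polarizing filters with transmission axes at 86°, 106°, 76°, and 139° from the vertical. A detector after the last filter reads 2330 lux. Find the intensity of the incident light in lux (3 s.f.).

I₀ ≈ 4.31e4 lux

By Malus's law, I₁ = I₀ cos²(86° − 35°) = I₀ cos²(51°) = 0.396 I₀.
I₂ = I₁ cos²(106° − 86°) = 0.396 I₀ · cos²(20°) = 0.3497 I₀.
I₃ = I₂ cos²(76° − 106°) = 0.3497 I₀ · cos²(30°) = 0.2623 I₀.
I₄ = I₃ cos²(139° − 76°) = 0.2623 I₀ · cos²(63°) = 0.05406 I₀.
So 2330 lux = 0.05406 I₀, giving I₀ = 2330/0.05406 = 4.31e+04 lux.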